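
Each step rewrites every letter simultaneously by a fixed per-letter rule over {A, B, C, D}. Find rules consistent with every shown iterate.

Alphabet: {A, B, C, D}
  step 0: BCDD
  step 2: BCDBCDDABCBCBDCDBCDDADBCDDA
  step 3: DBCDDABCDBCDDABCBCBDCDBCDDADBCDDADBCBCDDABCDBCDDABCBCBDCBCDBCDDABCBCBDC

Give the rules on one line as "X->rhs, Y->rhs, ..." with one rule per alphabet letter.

  step 2 ⇒ step 3: BCDBCDDABCBCBDCDBCDDADBCDDA ⇒ DBC·DDA·BC·DBC·DDA·BC·BC·BDC·DBC·DDA·DBC·DDA·DBC·BC·DDA·BC·DBC·DDA·BC·BC·BDC·BC·DBC·DDA·BC·BC·BDC
    A ↦ BDC
    B ↦ DBC
    C ↦ DDA
    D ↦ BC

A->BDC, B->DBC, C->DDA, D->BC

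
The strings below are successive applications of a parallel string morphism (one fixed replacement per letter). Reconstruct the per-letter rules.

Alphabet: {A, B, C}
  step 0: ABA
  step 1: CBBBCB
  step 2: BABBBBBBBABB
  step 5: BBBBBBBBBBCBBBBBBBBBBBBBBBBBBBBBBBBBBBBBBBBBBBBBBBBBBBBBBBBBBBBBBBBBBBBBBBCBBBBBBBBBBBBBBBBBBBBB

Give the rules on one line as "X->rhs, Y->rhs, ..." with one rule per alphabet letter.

  step 1 ⇒ step 2: CBBBCB ⇒ BA·BB·BB·BB·BA·BB
    B ↦ BB
    C ↦ BA
  step 0 ⇒ step 1: ABA ⇒ CB·BB·CB
    A ↦ CB

A->CB, B->BB, C->BA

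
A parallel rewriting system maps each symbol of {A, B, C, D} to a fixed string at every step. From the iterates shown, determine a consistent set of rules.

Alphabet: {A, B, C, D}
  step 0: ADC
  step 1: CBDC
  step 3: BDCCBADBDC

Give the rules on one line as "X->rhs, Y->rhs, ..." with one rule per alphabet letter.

  step 0 ⇒ step 1: ADC ⇒ C·B·DC
    A ↦ C
    C ↦ DC
    D ↦ B
    B ↦ AD  (constrained at step 1)

A->C, B->AD, C->DC, D->B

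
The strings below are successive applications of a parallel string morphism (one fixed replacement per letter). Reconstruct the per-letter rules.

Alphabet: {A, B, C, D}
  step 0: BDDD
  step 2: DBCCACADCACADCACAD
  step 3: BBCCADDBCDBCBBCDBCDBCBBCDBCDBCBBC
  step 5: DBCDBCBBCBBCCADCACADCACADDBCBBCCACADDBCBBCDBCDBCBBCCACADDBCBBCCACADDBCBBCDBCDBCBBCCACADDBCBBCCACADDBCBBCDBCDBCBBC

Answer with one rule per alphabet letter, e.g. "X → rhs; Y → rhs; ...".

  step 2 ⇒ step 3: DBCCACADCACADCACAD ⇒ BBC·CA·D·D·BC·D·BC·BBC·D·BC·D·BC·BBC·D·BC·D·BC·BBC
    A ↦ BC
    B ↦ CA
    C ↦ D
    D ↦ BBC

A->BC, B->CA, C->D, D->BBC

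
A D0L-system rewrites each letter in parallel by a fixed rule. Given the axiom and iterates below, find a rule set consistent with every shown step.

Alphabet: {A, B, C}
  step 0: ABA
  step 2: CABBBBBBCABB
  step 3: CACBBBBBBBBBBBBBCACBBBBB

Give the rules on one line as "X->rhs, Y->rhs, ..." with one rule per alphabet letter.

A->CB, B->BB, C->CA

  step 2 ⇒ step 3: CABBBBBBCABB ⇒ CA·CB·BB·BB·BB·BB·BB·BB·CA·CB·BB·BB
    A ↦ CB
    B ↦ BB
    C ↦ CA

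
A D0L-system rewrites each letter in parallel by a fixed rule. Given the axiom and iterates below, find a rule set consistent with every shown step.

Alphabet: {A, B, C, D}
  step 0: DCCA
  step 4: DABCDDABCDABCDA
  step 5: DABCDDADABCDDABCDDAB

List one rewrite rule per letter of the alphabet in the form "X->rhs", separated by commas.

A->B, B->C, C->D, D->DA

  step 4 ⇒ step 5: DABCDDABCDABCDA ⇒ DA·B·C·D·DA·DA·B·C·D·DA·B·C·D·DA·B
    A ↦ B
    B ↦ C
    C ↦ D
    D ↦ DA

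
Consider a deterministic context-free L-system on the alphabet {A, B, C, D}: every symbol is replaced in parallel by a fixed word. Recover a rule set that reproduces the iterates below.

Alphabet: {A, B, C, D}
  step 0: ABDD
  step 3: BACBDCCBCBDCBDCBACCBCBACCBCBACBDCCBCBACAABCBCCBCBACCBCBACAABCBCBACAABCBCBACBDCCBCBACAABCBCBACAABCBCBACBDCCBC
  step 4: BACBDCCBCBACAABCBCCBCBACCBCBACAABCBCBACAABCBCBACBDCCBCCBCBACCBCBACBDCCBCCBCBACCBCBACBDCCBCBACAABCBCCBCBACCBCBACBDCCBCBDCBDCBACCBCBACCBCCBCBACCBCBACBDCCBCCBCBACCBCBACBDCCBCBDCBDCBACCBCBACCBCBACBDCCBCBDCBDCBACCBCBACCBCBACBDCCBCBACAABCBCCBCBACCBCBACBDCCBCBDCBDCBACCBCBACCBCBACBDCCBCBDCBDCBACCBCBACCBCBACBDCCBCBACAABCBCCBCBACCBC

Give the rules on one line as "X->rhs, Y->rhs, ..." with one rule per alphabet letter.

  step 3 ⇒ step 4: BACBDCCBCBDCBDCBACCBCBACCBCBACBDCCBCBACAABCBCCBCBACCBCBACAABCBCBACAABCBCBACBDCCBCBACAABCBCBACAABCBCBACBDCCBC ⇒ BAC·BDC·CBC·BAC·AAB·CBC·CBC·BAC·CBC·BAC·AAB·CBC·BAC·AAB·CBC·BAC·BDC·CBC·CBC·BAC·CBC·BAC·BDC·CBC·CBC·BAC·CBC·BAC·BDC·CBC·BAC·AAB·CBC·CBC·BAC·CBC·BAC·BDC·CBC·BDC·BDC·BAC·CBC·BAC·CBC·CBC·BAC·CBC·BAC·BDC·CBC·CBC·BAC·CBC·BAC·BDC·CBC·BDC·BDC·BAC·CBC·BAC·CBC·BAC·BDC·CBC·BDC·BDC·BAC·CBC·BAC·CBC·BAC·BDC·CBC·BAC·AAB·CBC·CBC·BAC·CBC·BAC·BDC·CBC·BDC·BDC·BAC·CBC·BAC·CBC·BAC·BDC·CBC·BDC·BDC·BAC·CBC·BAC·CBC·BAC·BDC·CBC·BAC·AAB·CBC·CBC·BAC·CBC
    A ↦ BDC
    B ↦ BAC
    C ↦ CBC
    D ↦ AAB

A->BDC, B->BAC, C->CBC, D->AAB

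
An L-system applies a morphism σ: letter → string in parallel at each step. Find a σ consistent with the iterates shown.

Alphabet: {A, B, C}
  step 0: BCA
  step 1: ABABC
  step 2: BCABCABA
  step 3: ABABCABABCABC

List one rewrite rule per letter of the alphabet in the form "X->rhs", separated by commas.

  step 2 ⇒ step 3: BCABCABA ⇒ A·BA·BC·A·BA·BC·A·BC
    A ↦ BC
    B ↦ A
    C ↦ BA

A->BC, B->A, C->BA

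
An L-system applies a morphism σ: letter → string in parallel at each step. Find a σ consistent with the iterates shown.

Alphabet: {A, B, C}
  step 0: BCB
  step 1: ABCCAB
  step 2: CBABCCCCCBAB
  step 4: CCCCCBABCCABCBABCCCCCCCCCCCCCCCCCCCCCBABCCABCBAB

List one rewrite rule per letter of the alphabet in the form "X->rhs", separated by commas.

  step 1 ⇒ step 2: ABCCAB ⇒ CB·AB·CC·CC·CB·AB
    A ↦ CB
    B ↦ AB
    C ↦ CC

A->CB, B->AB, C->CC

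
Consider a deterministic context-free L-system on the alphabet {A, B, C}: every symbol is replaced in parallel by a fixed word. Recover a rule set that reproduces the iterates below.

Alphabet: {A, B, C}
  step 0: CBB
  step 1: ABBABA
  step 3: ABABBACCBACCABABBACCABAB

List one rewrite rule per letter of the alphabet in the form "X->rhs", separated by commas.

  step 0 ⇒ step 1: CBB ⇒ AB·BA·BA
    B ↦ BA
    C ↦ AB
    A ↦ CC  (constrained at step 1)

A->CC, B->BA, C->AB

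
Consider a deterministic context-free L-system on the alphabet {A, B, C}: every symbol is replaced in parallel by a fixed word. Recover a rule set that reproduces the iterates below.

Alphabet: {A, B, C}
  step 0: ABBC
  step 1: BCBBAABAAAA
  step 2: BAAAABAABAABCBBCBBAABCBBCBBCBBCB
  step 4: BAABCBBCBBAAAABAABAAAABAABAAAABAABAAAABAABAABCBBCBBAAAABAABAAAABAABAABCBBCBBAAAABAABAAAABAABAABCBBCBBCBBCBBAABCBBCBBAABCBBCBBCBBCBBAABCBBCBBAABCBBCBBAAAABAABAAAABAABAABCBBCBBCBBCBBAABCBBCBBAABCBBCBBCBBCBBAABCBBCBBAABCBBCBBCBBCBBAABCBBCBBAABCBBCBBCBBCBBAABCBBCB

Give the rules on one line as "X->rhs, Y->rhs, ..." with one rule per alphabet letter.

  step 1 ⇒ step 2: BCBBAABAAAA ⇒ BAA·AA·BAA·BAA·BCB·BCB·BAA·BCB·BCB·BCB·BCB
    A ↦ BCB
    B ↦ BAA
    C ↦ AA

A->BCB, B->BAA, C->AA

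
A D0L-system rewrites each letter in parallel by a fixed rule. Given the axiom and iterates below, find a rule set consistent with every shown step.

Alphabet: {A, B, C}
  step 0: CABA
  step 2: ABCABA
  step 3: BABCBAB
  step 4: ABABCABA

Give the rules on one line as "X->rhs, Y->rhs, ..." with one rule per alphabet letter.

  step 3 ⇒ step 4: BABCBAB ⇒ A·B·A·BC·A·B·A
    A ↦ B
    B ↦ A
    C ↦ BC

A->B, B->A, C->BC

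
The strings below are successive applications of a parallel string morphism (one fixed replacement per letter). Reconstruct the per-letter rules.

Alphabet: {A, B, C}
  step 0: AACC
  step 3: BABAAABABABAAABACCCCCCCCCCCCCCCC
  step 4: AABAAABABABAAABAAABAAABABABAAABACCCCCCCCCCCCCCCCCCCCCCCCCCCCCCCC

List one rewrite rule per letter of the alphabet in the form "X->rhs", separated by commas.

  step 3 ⇒ step 4: BABAAABABABAAABACCCCCCCCCCCCCCCC ⇒ AA·BA·AA·BA·BA·BA·AA·BA·AA·BA·AA·BA·BA·BA·AA·BA·CC·CC·CC·CC·CC·CC·CC·CC·CC·CC·CC·CC·CC·CC·CC·CC
    A ↦ BA
    B ↦ AA
    C ↦ CC

A->BA, B->AA, C->CC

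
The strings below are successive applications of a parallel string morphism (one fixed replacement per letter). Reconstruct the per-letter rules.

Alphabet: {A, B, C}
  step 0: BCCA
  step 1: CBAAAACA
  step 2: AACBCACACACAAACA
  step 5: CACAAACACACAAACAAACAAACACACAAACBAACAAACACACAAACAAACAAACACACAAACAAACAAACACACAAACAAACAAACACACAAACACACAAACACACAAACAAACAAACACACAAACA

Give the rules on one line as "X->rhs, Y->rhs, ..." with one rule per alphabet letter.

A->CA, B->CB, C->AA

  step 1 ⇒ step 2: CBAAAACA ⇒ AA·CB·CA·CA·CA·CA·AA·CA
    A ↦ CA
    B ↦ CB
    C ↦ AA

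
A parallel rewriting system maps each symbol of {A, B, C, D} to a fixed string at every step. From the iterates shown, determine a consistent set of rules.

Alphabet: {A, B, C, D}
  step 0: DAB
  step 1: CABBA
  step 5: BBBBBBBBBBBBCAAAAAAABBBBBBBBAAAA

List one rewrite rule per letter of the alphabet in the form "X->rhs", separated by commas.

A->BB, B->A, C->AAD, D->CA

  step 0 ⇒ step 1: DAB ⇒ CA·BB·A
    A ↦ BB
    B ↦ A
    D ↦ CA
    C ↦ AAD  (constrained at step 1)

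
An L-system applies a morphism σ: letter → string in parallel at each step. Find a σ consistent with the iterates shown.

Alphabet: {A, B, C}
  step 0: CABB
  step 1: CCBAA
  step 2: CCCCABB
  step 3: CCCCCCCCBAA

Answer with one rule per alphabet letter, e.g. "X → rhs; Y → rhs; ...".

A->B, B->A, C->CC

  step 2 ⇒ step 3: CCCCABB ⇒ CC·CC·CC·CC·B·A·A
    A ↦ B
    B ↦ A
    C ↦ CC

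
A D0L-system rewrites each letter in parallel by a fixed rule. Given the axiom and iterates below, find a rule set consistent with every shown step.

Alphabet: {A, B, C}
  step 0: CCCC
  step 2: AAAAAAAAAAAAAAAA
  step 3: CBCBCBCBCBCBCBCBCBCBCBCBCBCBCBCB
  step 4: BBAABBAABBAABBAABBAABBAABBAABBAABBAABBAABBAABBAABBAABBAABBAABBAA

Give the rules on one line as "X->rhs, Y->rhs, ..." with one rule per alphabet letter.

  step 3 ⇒ step 4: CBCBCBCBCBCBCBCBCBCBCBCBCBCBCBCB ⇒ BB·AA·BB·AA·BB·AA·BB·AA·BB·AA·BB·AA·BB·AA·BB·AA·BB·AA·BB·AA·BB·AA·BB·AA·BB·AA·BB·AA·BB·AA·BB·AA
    B ↦ AA
    C ↦ BB
  step 2 ⇒ step 3: AAAAAAAAAAAAAAAA ⇒ CB·CB·CB·CB·CB·CB·CB·CB·CB·CB·CB·CB·CB·CB·CB·CB
    A ↦ CB

A->CB, B->AA, C->BB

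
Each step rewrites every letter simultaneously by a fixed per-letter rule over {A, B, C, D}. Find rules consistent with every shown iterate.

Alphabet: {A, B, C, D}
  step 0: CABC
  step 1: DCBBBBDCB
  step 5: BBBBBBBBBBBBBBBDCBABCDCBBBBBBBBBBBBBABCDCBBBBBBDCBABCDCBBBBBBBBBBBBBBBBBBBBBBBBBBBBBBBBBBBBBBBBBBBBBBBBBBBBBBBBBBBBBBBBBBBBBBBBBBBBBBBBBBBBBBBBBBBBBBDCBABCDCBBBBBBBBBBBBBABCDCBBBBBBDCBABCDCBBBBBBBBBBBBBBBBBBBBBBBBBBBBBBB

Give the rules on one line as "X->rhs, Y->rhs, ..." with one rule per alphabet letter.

A->B, B->BB, C->DCB, D->ABC

  step 0 ⇒ step 1: CABC ⇒ DCB·B·BB·DCB
    A ↦ B
    B ↦ BB
    C ↦ DCB
    D ↦ ABC  (constrained at step 1)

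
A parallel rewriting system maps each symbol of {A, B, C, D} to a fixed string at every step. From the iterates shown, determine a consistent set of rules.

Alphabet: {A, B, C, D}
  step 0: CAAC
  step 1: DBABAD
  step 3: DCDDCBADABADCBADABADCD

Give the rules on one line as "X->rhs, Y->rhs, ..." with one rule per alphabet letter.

  step 0 ⇒ step 1: CAAC ⇒ D·BA·BA·D
    A ↦ BA
    C ↦ D
    B ↦ DA  (constrained at step 1)
    D ↦ DC  (constrained at step 1)

A->BA, B->DA, C->D, D->DC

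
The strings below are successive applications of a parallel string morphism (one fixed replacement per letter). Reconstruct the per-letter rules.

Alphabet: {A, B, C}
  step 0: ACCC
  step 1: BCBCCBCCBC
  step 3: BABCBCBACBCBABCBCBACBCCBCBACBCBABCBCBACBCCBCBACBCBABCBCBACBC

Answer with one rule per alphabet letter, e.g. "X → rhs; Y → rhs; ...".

A->B, B->BA, C->CBC

  step 0 ⇒ step 1: ACCC ⇒ B·CBC·CBC·CBC
    A ↦ B
    C ↦ CBC
    B ↦ BA  (constrained at step 1)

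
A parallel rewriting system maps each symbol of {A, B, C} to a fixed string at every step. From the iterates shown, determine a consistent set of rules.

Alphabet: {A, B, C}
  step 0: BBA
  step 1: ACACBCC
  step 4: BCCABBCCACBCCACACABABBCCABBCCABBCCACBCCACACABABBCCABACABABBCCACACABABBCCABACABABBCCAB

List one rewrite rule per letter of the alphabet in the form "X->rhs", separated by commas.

  step 0 ⇒ step 1: BBA ⇒ AC·AC·BCC
    A ↦ BCC
    B ↦ AC
    C ↦ AB  (constrained at step 1)

A->BCC, B->AC, C->AB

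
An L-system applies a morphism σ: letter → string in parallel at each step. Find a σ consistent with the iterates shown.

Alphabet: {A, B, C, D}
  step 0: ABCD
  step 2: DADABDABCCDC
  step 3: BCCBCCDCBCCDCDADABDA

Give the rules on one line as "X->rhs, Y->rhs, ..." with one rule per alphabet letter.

  step 2 ⇒ step 3: DADABDABCCDC ⇒ B·CC·B·CC·DC·B·CC·DC·DA·DA·B·DA
    A ↦ CC
    B ↦ DC
    C ↦ DA
    D ↦ B

A->CC, B->DC, C->DA, D->B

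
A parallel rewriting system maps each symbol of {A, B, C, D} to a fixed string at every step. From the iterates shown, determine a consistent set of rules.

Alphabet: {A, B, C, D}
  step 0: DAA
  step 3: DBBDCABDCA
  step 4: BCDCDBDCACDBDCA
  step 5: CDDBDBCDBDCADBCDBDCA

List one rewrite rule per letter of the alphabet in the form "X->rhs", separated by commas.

  step 4 ⇒ step 5: BCDCDBDCACDBDCA ⇒ CD·D·B·D·B·CD·B·D·CA·D·B·CD·B·D·CA
    A ↦ CA
    B ↦ CD
    C ↦ D
    D ↦ B

A->CA, B->CD, C->D, D->B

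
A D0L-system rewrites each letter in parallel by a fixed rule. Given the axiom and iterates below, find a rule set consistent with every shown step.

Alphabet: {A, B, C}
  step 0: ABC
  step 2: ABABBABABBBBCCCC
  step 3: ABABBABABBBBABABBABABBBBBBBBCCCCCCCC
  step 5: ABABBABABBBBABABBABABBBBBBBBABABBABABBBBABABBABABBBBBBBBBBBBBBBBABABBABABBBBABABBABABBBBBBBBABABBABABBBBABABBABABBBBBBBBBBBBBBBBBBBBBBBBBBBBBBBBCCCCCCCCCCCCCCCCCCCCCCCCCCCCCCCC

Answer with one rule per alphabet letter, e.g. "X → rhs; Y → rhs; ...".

A->ABA, B->BB, C->CC

  step 2 ⇒ step 3: ABABBABABBBBCCCC ⇒ ABA·BB·ABA·BB·BB·ABA·BB·ABA·BB·BB·BB·BB·CC·CC·CC·CC
    A ↦ ABA
    B ↦ BB
    C ↦ CC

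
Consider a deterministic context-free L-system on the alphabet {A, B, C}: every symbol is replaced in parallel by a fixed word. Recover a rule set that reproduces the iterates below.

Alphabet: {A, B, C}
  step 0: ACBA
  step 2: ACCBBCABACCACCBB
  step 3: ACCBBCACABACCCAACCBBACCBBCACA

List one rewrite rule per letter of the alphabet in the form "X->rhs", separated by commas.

A->ACC, B->CA, C->B

  step 2 ⇒ step 3: ACCBBCABACCACCBB ⇒ ACC·B·B·CA·CA·B·ACC·CA·ACC·B·B·ACC·B·B·CA·CA
    A ↦ ACC
    B ↦ CA
    C ↦ B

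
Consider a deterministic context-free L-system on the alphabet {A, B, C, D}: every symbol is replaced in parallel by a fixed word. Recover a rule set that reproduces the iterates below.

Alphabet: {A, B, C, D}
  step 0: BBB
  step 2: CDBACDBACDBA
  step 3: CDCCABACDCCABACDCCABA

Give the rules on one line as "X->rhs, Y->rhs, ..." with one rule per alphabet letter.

  step 2 ⇒ step 3: CDBACDBACDBA ⇒ CD·C·CA·BA·CD·C·CA·BA·CD·C·CA·BA
    A ↦ BA
    B ↦ CA
    C ↦ CD
    D ↦ C

A->BA, B->CA, C->CD, D->C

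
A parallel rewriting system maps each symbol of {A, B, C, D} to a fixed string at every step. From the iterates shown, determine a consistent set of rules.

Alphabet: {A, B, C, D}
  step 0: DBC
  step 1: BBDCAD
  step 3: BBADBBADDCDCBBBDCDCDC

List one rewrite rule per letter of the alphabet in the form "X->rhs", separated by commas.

A->B, B->DC, C->AD, D->BB

  step 0 ⇒ step 1: DBC ⇒ BB·DC·AD
    B ↦ DC
    C ↦ AD
    D ↦ BB
    A ↦ B  (constrained at step 1)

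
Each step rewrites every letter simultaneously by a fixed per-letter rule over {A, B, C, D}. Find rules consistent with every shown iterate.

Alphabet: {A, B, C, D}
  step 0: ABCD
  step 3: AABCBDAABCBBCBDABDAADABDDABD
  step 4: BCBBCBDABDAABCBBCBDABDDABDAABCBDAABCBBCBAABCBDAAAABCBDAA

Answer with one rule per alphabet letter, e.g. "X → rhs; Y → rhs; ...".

A->BCB, B->D, C->AB, D->AA

  step 3 ⇒ step 4: AABCBDAABCBBCBDABDAADABDDABD ⇒ BCB·BCB·D·AB·D·AA·BCB·BCB·D·AB·D·D·AB·D·AA·BCB·D·AA·BCB·BCB·AA·BCB·D·AA·AA·BCB·D·AA
    A ↦ BCB
    B ↦ D
    C ↦ AB
    D ↦ AA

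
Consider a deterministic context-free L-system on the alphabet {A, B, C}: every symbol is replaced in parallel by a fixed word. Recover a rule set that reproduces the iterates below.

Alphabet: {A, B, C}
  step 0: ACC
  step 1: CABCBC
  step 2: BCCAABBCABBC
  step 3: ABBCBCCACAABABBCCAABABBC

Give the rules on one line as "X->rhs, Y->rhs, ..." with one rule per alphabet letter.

  step 2 ⇒ step 3: BCCAABBCABBC ⇒ AB·BC·BC·CA·CA·AB·AB·BC·CA·AB·AB·BC
    A ↦ CA
    B ↦ AB
    C ↦ BC

A->CA, B->AB, C->BC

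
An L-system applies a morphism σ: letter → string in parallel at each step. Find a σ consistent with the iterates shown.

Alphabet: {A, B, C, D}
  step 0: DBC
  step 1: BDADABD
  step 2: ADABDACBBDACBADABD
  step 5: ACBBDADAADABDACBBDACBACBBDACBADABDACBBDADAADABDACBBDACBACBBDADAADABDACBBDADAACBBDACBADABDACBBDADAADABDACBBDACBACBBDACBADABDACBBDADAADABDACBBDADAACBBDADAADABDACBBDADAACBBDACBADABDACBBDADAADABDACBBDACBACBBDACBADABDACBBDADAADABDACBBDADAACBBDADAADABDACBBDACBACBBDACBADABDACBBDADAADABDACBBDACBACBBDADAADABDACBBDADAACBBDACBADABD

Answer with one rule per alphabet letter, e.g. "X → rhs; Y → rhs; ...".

  step 1 ⇒ step 2: BDADABD ⇒ ADA·BD·ACB·BD·ACB·ADA·BD
    A ↦ ACB
    B ↦ ADA
    D ↦ BD
  step 0 ⇒ step 1: DBC ⇒ BD·ADA·BD
    C ↦ BD

A->ACB, B->ADA, C->BD, D->BD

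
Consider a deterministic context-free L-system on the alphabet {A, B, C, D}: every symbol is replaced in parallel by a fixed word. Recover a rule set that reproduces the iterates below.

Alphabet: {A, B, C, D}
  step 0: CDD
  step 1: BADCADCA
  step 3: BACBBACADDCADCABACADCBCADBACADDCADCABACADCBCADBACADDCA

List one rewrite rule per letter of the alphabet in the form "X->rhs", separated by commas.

  step 0 ⇒ step 1: CDD ⇒ BA·DCA·DCA
    C ↦ BA
    D ↦ DCA
    A ↦ CAD  (constrained at step 1)
    B ↦ CB  (constrained at step 1)

A->CAD, B->CB, C->BA, D->DCA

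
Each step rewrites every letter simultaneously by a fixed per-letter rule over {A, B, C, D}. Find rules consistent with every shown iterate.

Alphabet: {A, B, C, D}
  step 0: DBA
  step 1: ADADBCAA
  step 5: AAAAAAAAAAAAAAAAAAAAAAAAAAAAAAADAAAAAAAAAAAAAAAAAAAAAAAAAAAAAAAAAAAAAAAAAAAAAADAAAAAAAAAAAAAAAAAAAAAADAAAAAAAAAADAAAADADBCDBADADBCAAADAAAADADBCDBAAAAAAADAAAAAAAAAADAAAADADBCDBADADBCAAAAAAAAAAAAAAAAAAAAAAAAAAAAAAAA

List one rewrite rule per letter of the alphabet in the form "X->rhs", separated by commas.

  step 0 ⇒ step 1: DBA ⇒ ADA·DBC·AA
    A ↦ AA
    B ↦ DBC
    D ↦ ADA
    C ↦ DB  (constrained at step 1)

A->AA, B->DBC, C->DB, D->ADA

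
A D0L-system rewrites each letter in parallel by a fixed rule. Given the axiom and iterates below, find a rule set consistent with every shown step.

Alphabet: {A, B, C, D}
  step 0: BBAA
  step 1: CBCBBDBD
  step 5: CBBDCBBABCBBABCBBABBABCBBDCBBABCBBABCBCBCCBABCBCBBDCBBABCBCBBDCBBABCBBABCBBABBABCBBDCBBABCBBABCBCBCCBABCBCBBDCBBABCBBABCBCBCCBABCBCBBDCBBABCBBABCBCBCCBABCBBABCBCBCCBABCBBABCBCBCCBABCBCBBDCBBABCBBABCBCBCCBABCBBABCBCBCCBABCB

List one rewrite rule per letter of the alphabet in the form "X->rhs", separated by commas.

A->BD, B->CB, C->BAB, D->CC

  step 0 ⇒ step 1: BBAA ⇒ CB·CB·BD·BD
    A ↦ BD
    B ↦ CB
    C ↦ BAB  (constrained at step 1)
    D ↦ CC  (constrained at step 1)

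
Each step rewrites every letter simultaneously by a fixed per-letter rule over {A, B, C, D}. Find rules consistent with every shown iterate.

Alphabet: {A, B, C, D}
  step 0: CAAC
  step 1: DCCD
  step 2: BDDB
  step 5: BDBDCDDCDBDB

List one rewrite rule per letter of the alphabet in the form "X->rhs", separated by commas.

A->C, B->CAC, C->D, D->B

  step 1 ⇒ step 2: DCCD ⇒ B·D·D·B
    C ↦ D
    D ↦ B
  step 0 ⇒ step 1: CAAC ⇒ D·C·C·D
    A ↦ C
    B ↦ CAC  (constrained at step 2)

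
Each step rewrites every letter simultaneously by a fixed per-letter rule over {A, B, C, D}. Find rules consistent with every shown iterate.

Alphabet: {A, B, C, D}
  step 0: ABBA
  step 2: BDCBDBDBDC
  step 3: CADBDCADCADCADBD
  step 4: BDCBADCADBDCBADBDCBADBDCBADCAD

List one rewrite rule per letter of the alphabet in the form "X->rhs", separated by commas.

A->CB, B->C, C->BD, D->AD

  step 3 ⇒ step 4: CADBDCADCADCADBD ⇒ BD·CB·AD·C·AD·BD·CB·AD·BD·CB·AD·BD·CB·AD·C·AD
    A ↦ CB
    B ↦ C
    C ↦ BD
    D ↦ AD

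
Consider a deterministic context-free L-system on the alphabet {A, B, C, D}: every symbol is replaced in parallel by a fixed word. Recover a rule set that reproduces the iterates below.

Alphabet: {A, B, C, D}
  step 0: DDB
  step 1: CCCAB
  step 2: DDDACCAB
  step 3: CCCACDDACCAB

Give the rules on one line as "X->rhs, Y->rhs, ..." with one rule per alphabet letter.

A->AC, B->CAB, C->D, D->C

  step 2 ⇒ step 3: DDDACCAB ⇒ C·C·C·AC·D·D·AC·CAB
    A ↦ AC
    B ↦ CAB
    C ↦ D
    D ↦ C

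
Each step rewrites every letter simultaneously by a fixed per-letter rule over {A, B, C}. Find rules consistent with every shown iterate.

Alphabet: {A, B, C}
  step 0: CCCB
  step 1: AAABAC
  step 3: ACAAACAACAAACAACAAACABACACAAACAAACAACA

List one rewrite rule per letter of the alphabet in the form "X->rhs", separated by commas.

A->ACA, B->BAC, C->A

  step 0 ⇒ step 1: CCCB ⇒ A·A·A·BAC
    B ↦ BAC
    C ↦ A
    A ↦ ACA  (constrained at step 1)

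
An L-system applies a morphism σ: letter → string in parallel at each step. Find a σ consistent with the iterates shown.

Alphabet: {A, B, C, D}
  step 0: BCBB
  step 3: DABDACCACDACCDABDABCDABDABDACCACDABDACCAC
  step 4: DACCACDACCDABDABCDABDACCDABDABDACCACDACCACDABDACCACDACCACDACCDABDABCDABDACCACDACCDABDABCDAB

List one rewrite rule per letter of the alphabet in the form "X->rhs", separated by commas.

A->C, B->AC, C->DAB, D->DAC

  step 3 ⇒ step 4: DABDACCACDACCDABDABCDABDABDACCACDABDACCAC ⇒ DAC·C·AC·DAC·C·DAB·DAB·C·DAB·DAC·C·DAB·DAB·DAC·C·AC·DAC·C·AC·DAB·DAC·C·AC·DAC·C·AC·DAC·C·DAB·DAB·C·DAB·DAC·C·AC·DAC·C·DAB·DAB·C·DAB
    A ↦ C
    B ↦ AC
    C ↦ DAB
    D ↦ DAC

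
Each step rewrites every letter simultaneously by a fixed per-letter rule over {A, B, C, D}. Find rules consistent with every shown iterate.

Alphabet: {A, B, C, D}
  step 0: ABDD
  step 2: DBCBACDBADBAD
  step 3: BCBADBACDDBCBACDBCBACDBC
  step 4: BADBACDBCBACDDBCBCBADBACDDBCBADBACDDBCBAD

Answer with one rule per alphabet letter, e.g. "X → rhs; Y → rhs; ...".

  step 3 ⇒ step 4: BCBADBACDDBCBACDBCBACDBC ⇒ BA·D·BA·CD·BC·BA·CD·D·BC·BC·BA·D·BA·CD·D·BC·BA·D·BA·CD·D·BC·BA·D
    A ↦ CD
    B ↦ BA
    C ↦ D
    D ↦ BC

A->CD, B->BA, C->D, D->BC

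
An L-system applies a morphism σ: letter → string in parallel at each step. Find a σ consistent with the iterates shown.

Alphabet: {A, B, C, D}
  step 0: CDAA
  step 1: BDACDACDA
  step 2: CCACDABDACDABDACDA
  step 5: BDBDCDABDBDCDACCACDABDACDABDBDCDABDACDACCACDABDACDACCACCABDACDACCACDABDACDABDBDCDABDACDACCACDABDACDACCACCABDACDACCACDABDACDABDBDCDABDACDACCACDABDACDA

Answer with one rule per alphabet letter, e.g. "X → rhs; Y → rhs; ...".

  step 1 ⇒ step 2: BDACDACDA ⇒ CC·A·CDA·BD·A·CDA·BD·A·CDA
    A ↦ CDA
    B ↦ CC
    C ↦ BD
    D ↦ A

A->CDA, B->CC, C->BD, D->A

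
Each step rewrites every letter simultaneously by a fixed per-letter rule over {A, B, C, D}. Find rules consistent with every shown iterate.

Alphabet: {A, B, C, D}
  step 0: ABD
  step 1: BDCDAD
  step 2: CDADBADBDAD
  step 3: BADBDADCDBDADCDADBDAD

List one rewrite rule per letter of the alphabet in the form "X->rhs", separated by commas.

A->BD, B->CD, C->B, D->AD

  step 2 ⇒ step 3: CDADBADBDAD ⇒ B·AD·BD·AD·CD·BD·AD·CD·AD·BD·AD
    A ↦ BD
    B ↦ CD
    C ↦ B
    D ↦ AD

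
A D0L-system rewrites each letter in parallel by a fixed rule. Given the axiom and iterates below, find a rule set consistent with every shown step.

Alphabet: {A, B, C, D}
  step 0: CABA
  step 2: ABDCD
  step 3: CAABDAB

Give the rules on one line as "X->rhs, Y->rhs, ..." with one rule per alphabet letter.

A->C, B->A, C->D, D->AB

  step 2 ⇒ step 3: ABDCD ⇒ C·A·AB·D·AB
    A ↦ C
    B ↦ A
    C ↦ D
    D ↦ AB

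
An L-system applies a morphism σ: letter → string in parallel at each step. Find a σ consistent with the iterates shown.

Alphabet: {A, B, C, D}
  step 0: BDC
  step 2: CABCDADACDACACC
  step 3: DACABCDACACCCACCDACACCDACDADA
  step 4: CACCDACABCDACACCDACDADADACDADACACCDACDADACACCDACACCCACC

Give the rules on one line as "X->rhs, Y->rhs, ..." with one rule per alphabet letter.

A->C, B->ABC, C->DA, D->CAC

  step 3 ⇒ step 4: DACABCDACACCCACCDACACCDACDADA ⇒ CAC·C·DA·C·ABC·DA·CAC·C·DA·C·DA·DA·DA·C·DA·DA·CAC·C·DA·C·DA·DA·CAC·C·DA·CAC·C·CAC·C
    A ↦ C
    B ↦ ABC
    C ↦ DA
    D ↦ CAC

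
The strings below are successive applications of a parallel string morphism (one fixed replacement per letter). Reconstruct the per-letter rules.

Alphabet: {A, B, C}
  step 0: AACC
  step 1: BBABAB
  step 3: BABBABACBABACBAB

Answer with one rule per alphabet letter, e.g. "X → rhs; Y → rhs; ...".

  step 0 ⇒ step 1: AACC ⇒ B·B·AB·AB
    A ↦ B
    C ↦ AB
    B ↦ AC  (constrained at step 1)

A->B, B->AC, C->AB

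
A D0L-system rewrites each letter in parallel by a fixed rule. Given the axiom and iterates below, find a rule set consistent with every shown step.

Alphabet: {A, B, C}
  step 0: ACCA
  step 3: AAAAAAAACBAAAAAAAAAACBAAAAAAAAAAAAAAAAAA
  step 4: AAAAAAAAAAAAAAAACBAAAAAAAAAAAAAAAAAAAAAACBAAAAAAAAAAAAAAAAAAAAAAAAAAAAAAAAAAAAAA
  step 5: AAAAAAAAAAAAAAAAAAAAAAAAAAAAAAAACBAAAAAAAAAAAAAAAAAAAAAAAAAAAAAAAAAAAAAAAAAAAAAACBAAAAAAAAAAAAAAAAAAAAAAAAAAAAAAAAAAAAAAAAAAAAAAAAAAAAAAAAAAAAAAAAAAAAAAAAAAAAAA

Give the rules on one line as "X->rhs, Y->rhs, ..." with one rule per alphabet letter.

A->AA, B->A, C->CBA

  step 4 ⇒ step 5: AAAAAAAAAAAAAAAACBAAAAAAAAAAAAAAAAAAAAAACBAAAAAAAAAAAAAAAAAAAAAAAAAAAAAAAAAAAAAA ⇒ AA·AA·AA·AA·AA·AA·AA·AA·AA·AA·AA·AA·AA·AA·AA·AA·CBA·A·AA·AA·AA·AA·AA·AA·AA·AA·AA·AA·AA·AA·AA·AA·AA·AA·AA·AA·AA·AA·AA·AA·CBA·A·AA·AA·AA·AA·AA·AA·AA·AA·AA·AA·AA·AA·AA·AA·AA·AA·AA·AA·AA·AA·AA·AA·AA·AA·AA·AA·AA·AA·AA·AA·AA·AA·AA·AA·AA·AA·AA·AA
    A ↦ AA
    B ↦ A
    C ↦ CBA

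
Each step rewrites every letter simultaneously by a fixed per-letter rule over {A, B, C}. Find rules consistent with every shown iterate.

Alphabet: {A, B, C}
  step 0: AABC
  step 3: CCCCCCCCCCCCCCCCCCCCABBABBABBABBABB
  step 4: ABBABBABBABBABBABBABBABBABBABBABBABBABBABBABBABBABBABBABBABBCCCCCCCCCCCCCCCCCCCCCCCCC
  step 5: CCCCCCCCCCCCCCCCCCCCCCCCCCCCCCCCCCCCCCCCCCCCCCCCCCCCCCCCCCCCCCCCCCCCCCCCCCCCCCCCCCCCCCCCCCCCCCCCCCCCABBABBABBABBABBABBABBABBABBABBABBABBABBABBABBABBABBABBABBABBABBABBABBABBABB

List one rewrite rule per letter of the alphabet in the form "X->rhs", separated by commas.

A->C, B->CC, C->ABB

  step 4 ⇒ step 5: ABBABBABBABBABBABBABBABBABBABBABBABBABBABBABBABBABBABBABBABBCCCCCCCCCCCCCCCCCCCCCCCCC ⇒ C·CC·CC·C·CC·CC·C·CC·CC·C·CC·CC·C·CC·CC·C·CC·CC·C·CC·CC·C·CC·CC·C·CC·CC·C·CC·CC·C·CC·CC·C·CC·CC·C·CC·CC·C·CC·CC·C·CC·CC·C·CC·CC·C·CC·CC·C·CC·CC·C·CC·CC·C·CC·CC·ABB·ABB·ABB·ABB·ABB·ABB·ABB·ABB·ABB·ABB·ABB·ABB·ABB·ABB·ABB·ABB·ABB·ABB·ABB·ABB·ABB·ABB·ABB·ABB·ABB
    A ↦ C
    B ↦ CC
    C ↦ ABB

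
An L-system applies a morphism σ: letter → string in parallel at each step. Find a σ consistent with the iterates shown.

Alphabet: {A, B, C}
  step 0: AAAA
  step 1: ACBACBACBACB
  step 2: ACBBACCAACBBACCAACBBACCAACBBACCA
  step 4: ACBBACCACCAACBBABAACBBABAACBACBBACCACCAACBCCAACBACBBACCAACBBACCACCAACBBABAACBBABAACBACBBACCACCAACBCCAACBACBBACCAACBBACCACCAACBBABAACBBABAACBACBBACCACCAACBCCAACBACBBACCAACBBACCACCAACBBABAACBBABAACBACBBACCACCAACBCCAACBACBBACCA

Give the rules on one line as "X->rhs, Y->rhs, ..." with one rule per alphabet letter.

A->ACB, B->CCA, C->BA

  step 1 ⇒ step 2: ACBACBACBACB ⇒ ACB·BA·CCA·ACB·BA·CCA·ACB·BA·CCA·ACB·BA·CCA
    A ↦ ACB
    B ↦ CCA
    C ↦ BA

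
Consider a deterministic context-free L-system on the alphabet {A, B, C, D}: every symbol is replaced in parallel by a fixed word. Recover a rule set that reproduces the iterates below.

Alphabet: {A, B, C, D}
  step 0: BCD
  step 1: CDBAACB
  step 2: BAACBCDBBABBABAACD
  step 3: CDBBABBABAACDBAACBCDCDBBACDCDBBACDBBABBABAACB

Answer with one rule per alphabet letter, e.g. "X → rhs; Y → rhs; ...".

  step 2 ⇒ step 3: BAACBCDBBABBABAACD ⇒ CD·BBA·BBA·BAA·CD·BAA·CB·CD·CD·BBA·CD·CD·BBA·CD·BBA·BBA·BAA·CB
    A ↦ BBA
    B ↦ CD
    C ↦ BAA
    D ↦ CB

A->BBA, B->CD, C->BAA, D->CB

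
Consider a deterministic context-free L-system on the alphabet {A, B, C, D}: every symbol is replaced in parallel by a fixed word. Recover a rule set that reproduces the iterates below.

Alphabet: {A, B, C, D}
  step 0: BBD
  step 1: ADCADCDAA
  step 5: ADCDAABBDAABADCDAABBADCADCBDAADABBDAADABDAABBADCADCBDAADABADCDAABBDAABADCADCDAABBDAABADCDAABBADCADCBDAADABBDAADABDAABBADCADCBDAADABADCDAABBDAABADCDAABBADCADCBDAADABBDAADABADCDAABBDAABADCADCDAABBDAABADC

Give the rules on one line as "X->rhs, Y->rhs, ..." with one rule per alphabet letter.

A->B, B->ADC, C->DAB, D->DAA

  step 0 ⇒ step 1: BBD ⇒ ADC·ADC·DAA
    B ↦ ADC
    D ↦ DAA
    A ↦ B  (constrained at step 1)
    C ↦ DAB  (constrained at step 1)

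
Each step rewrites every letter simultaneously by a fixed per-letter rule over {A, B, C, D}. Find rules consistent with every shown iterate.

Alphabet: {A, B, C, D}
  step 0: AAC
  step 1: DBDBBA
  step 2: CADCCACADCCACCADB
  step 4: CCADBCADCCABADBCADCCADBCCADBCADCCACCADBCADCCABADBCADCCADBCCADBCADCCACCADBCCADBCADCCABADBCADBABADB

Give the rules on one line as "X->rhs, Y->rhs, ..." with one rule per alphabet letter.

A->DB, B->CCA, C->BA, D->CAD

  step 1 ⇒ step 2: DBDBBA ⇒ CAD·CCA·CAD·CCA·CCA·DB
    A ↦ DB
    B ↦ CCA
    D ↦ CAD
  step 0 ⇒ step 1: AAC ⇒ DB·DB·BA
    C ↦ BA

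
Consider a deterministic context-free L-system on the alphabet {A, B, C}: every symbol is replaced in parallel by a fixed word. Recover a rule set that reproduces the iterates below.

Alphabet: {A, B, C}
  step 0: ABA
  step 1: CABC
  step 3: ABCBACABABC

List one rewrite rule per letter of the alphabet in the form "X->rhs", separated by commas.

A->C, B->AB, C->BA

  step 0 ⇒ step 1: ABA ⇒ C·AB·C
    A ↦ C
    B ↦ AB
    C ↦ BA  (constrained at step 1)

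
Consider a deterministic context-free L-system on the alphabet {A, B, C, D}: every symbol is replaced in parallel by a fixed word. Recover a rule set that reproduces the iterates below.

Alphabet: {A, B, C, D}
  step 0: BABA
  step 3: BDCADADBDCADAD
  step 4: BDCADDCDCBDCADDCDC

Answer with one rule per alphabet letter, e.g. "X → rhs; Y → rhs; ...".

  step 3 ⇒ step 4: BDCADADBDCADAD ⇒ BD·C·AD·D·C·D·C·BD·C·AD·D·C·D·C
    A ↦ D
    B ↦ BD
    C ↦ AD
    D ↦ C

A->D, B->BD, C->AD, D->C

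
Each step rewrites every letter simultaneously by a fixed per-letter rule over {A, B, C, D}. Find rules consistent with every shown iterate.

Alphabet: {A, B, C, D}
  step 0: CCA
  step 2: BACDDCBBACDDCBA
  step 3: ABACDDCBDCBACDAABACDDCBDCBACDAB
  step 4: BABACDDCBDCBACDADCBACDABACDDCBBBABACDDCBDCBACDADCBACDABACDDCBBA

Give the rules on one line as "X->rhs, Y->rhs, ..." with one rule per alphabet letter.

A->B, B->A, C->ACD, D->DCB

  step 3 ⇒ step 4: ABACDDCBDCBACDAABACDDCBDCBACDAB ⇒ B·A·B·ACD·DCB·DCB·ACD·A·DCB·ACD·A·B·ACD·DCB·B·B·A·B·ACD·DCB·DCB·ACD·A·DCB·ACD·A·B·ACD·DCB·B·A
    A ↦ B
    B ↦ A
    C ↦ ACD
    D ↦ DCB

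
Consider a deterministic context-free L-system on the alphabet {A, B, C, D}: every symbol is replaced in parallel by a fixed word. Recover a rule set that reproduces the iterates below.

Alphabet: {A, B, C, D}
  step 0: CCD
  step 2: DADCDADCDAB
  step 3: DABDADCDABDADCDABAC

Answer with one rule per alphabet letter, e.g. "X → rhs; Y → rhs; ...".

  step 2 ⇒ step 3: DADCDADCDAB ⇒ DA·B·DA·DC·DA·B·DA·DC·DA·B·AC
    A ↦ B
    B ↦ AC
    C ↦ DC
    D ↦ DA

A->B, B->AC, C->DC, D->DA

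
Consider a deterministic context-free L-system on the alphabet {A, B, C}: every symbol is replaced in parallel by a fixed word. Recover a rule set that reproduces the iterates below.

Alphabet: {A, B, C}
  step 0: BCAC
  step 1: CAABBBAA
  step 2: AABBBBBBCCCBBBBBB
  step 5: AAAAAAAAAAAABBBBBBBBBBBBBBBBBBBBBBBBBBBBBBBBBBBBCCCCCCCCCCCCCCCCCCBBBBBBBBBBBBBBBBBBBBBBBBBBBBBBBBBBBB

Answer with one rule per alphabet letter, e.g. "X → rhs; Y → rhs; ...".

  step 1 ⇒ step 2: CAABBBAA ⇒ AA·BBB·BBB·C·C·C·BBB·BBB
    A ↦ BBB
    B ↦ C
    C ↦ AA

A->BBB, B->C, C->AA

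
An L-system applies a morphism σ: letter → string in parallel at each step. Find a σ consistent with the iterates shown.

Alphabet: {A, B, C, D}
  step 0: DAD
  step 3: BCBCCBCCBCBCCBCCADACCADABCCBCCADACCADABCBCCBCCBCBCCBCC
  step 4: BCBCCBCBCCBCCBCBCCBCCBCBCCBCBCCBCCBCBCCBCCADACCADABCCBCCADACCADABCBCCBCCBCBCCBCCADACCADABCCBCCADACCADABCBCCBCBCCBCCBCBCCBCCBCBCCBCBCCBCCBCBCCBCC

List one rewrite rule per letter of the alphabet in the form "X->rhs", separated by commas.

A->ADA, B->BC, C->BCC, D->CC

  step 3 ⇒ step 4: BCBCCBCCBCBCCBCCADACCADABCCBCCADACCADABCBCCBCCBCBCCBCC ⇒ BC·BCC·BC·BCC·BCC·BC·BCC·BCC·BC·BCC·BC·BCC·BCC·BC·BCC·BCC·ADA·CC·ADA·BCC·BCC·ADA·CC·ADA·BC·BCC·BCC·BC·BCC·BCC·ADA·CC·ADA·BCC·BCC·ADA·CC·ADA·BC·BCC·BC·BCC·BCC·BC·BCC·BCC·BC·BCC·BC·BCC·BCC·BC·BCC·BCC
    A ↦ ADA
    B ↦ BC
    C ↦ BCC
    D ↦ CC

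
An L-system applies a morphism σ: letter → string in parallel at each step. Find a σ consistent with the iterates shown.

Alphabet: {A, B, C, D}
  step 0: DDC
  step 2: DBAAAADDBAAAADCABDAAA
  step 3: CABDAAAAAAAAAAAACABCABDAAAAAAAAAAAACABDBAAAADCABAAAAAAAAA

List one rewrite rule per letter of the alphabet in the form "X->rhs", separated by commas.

  step 2 ⇒ step 3: DBAAAADDBAAAADCABDAAA ⇒ CAB·D·AAA·AAA·AAA·AAA·CAB·CAB·D·AAA·AAA·AAA·AAA·CAB·DBA·AAA·D·CAB·AAA·AAA·AAA
    A ↦ AAA
    B ↦ D
    C ↦ DBA
    D ↦ CAB

A->AAA, B->D, C->DBA, D->CAB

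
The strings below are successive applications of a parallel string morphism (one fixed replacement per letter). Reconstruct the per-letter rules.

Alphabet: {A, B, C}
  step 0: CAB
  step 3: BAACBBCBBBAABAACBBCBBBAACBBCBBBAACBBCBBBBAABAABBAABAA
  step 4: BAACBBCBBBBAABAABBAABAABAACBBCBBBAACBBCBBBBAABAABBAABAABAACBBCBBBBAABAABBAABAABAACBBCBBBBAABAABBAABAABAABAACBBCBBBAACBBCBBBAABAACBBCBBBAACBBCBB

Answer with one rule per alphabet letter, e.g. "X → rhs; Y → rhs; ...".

  step 3 ⇒ step 4: BAACBBCBBBAABAACBBCBBBAACBBCBBBAACBBCBBBBAABAABBAABAA ⇒ BAA·CBB·CBB·B·BAA·BAA·B·BAA·BAA·BAA·CBB·CBB·BAA·CBB·CBB·B·BAA·BAA·B·BAA·BAA·BAA·CBB·CBB·B·BAA·BAA·B·BAA·BAA·BAA·CBB·CBB·B·BAA·BAA·B·BAA·BAA·BAA·BAA·CBB·CBB·BAA·CBB·CBB·BAA·BAA·CBB·CBB·BAA·CBB·CBB
    A ↦ CBB
    B ↦ BAA
    C ↦ B

A->CBB, B->BAA, C->B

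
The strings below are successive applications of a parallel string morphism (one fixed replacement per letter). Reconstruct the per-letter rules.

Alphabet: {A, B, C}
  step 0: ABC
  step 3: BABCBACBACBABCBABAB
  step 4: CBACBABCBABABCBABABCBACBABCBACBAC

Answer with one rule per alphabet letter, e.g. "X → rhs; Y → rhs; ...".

A->BA, B->C, C->BAB

  step 3 ⇒ step 4: BABCBACBACBABCBABAB ⇒ C·BA·C·BAB·C·BA·BAB·C·BA·BAB·C·BA·C·BAB·C·BA·C·BA·C
    A ↦ BA
    B ↦ C
    C ↦ BAB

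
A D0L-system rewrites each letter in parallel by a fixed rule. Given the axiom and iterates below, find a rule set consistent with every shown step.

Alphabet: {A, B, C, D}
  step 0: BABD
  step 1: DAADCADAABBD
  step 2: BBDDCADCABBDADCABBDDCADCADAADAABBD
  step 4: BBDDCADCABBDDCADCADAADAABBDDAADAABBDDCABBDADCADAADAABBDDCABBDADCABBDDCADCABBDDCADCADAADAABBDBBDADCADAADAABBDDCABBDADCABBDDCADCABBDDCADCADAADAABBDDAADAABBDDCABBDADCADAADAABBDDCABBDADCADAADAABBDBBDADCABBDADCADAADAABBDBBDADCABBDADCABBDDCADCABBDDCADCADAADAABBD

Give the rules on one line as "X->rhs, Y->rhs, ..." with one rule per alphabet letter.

  step 1 ⇒ step 2: DAADCADAABBD ⇒ BBD·DCA·DCA·BBD·A·DCA·BBD·DCA·DCA·DAA·DAA·BBD
    A ↦ DCA
    B ↦ DAA
    C ↦ A
    D ↦ BBD

A->DCA, B->DAA, C->A, D->BBD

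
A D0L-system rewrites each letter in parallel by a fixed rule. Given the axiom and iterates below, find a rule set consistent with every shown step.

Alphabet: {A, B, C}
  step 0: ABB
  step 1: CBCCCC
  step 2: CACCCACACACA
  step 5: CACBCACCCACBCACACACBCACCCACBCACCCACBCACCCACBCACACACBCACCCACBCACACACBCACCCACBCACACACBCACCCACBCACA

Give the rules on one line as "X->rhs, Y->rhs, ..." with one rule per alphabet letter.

A->CB, B->CC, C->CA

  step 1 ⇒ step 2: CBCCCC ⇒ CA·CC·CA·CA·CA·CA
    B ↦ CC
    C ↦ CA
  step 0 ⇒ step 1: ABB ⇒ CB·CC·CC
    A ↦ CB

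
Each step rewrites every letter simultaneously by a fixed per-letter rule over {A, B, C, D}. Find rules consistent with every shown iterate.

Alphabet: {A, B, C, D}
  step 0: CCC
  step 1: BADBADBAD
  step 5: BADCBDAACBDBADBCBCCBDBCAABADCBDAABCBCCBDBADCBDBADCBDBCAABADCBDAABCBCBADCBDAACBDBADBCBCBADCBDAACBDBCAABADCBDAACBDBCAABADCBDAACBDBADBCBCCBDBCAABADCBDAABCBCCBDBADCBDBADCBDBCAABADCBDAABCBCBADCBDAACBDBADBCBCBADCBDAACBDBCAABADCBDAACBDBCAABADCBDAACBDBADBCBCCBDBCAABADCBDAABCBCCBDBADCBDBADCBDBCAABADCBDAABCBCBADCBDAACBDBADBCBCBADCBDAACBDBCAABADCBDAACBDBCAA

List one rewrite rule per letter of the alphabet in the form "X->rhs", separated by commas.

A->BC, B->CBD, C->BAD, D->AA

  step 0 ⇒ step 1: CCC ⇒ BAD·BAD·BAD
    C ↦ BAD
    A ↦ BC  (constrained at step 1)
    B ↦ CBD  (constrained at step 1)
    D ↦ AA  (constrained at step 1)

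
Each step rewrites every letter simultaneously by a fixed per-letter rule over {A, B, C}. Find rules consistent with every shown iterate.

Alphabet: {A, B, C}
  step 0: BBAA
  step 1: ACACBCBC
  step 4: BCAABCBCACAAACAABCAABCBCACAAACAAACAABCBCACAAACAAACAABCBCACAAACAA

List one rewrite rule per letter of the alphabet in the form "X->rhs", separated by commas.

A->BC, B->AC, C->AA

  step 0 ⇒ step 1: BBAA ⇒ AC·AC·BC·BC
    A ↦ BC
    B ↦ AC
    C ↦ AA  (constrained at step 1)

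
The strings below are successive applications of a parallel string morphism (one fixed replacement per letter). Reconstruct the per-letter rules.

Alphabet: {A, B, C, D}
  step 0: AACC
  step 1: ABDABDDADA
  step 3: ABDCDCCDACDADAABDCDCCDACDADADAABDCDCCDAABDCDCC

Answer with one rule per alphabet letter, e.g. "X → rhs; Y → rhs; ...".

  step 0 ⇒ step 1: AACC ⇒ ABD·ABD·DA·DA
    A ↦ ABD
    C ↦ DA
    B ↦ CDC  (constrained at step 1)
    D ↦ C  (constrained at step 1)

A->ABD, B->CDC, C->DA, D->C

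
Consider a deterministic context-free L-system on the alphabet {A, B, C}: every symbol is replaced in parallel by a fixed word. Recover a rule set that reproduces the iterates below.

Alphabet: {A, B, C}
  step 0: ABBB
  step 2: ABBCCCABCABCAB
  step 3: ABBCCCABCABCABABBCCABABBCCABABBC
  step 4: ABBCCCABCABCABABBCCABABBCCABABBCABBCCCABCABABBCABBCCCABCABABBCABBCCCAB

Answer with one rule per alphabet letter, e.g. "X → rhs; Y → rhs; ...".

  step 3 ⇒ step 4: ABBCCCABCABCABABBCCABABBCCABABBC ⇒ ABB·C·C·CAB·CAB·CAB·ABB·C·CAB·ABB·C·CAB·ABB·C·ABB·C·C·CAB·CAB·ABB·C·ABB·C·C·CAB·CAB·ABB·C·ABB·C·C·CAB
    A ↦ ABB
    B ↦ C
    C ↦ CAB

A->ABB, B->C, C->CAB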